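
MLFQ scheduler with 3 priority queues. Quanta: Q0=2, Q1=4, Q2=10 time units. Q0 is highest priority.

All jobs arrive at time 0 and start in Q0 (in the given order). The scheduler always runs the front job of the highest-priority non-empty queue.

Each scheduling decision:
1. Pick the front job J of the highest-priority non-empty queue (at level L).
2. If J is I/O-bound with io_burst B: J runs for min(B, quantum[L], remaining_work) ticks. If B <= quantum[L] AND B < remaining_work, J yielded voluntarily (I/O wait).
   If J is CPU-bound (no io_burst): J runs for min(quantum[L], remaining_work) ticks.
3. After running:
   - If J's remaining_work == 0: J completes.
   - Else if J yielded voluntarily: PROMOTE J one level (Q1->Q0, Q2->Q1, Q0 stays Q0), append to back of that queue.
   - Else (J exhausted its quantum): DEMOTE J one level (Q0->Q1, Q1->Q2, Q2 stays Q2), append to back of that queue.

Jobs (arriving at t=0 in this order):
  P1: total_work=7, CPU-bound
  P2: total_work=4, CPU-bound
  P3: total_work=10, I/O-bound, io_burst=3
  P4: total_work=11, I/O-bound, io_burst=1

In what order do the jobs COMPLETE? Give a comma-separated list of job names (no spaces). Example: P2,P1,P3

Answer: P4,P2,P3,P1

Derivation:
t=0-2: P1@Q0 runs 2, rem=5, quantum used, demote→Q1. Q0=[P2,P3,P4] Q1=[P1] Q2=[]
t=2-4: P2@Q0 runs 2, rem=2, quantum used, demote→Q1. Q0=[P3,P4] Q1=[P1,P2] Q2=[]
t=4-6: P3@Q0 runs 2, rem=8, quantum used, demote→Q1. Q0=[P4] Q1=[P1,P2,P3] Q2=[]
t=6-7: P4@Q0 runs 1, rem=10, I/O yield, promote→Q0. Q0=[P4] Q1=[P1,P2,P3] Q2=[]
t=7-8: P4@Q0 runs 1, rem=9, I/O yield, promote→Q0. Q0=[P4] Q1=[P1,P2,P3] Q2=[]
t=8-9: P4@Q0 runs 1, rem=8, I/O yield, promote→Q0. Q0=[P4] Q1=[P1,P2,P3] Q2=[]
t=9-10: P4@Q0 runs 1, rem=7, I/O yield, promote→Q0. Q0=[P4] Q1=[P1,P2,P3] Q2=[]
t=10-11: P4@Q0 runs 1, rem=6, I/O yield, promote→Q0. Q0=[P4] Q1=[P1,P2,P3] Q2=[]
t=11-12: P4@Q0 runs 1, rem=5, I/O yield, promote→Q0. Q0=[P4] Q1=[P1,P2,P3] Q2=[]
t=12-13: P4@Q0 runs 1, rem=4, I/O yield, promote→Q0. Q0=[P4] Q1=[P1,P2,P3] Q2=[]
t=13-14: P4@Q0 runs 1, rem=3, I/O yield, promote→Q0. Q0=[P4] Q1=[P1,P2,P3] Q2=[]
t=14-15: P4@Q0 runs 1, rem=2, I/O yield, promote→Q0. Q0=[P4] Q1=[P1,P2,P3] Q2=[]
t=15-16: P4@Q0 runs 1, rem=1, I/O yield, promote→Q0. Q0=[P4] Q1=[P1,P2,P3] Q2=[]
t=16-17: P4@Q0 runs 1, rem=0, completes. Q0=[] Q1=[P1,P2,P3] Q2=[]
t=17-21: P1@Q1 runs 4, rem=1, quantum used, demote→Q2. Q0=[] Q1=[P2,P3] Q2=[P1]
t=21-23: P2@Q1 runs 2, rem=0, completes. Q0=[] Q1=[P3] Q2=[P1]
t=23-26: P3@Q1 runs 3, rem=5, I/O yield, promote→Q0. Q0=[P3] Q1=[] Q2=[P1]
t=26-28: P3@Q0 runs 2, rem=3, quantum used, demote→Q1. Q0=[] Q1=[P3] Q2=[P1]
t=28-31: P3@Q1 runs 3, rem=0, completes. Q0=[] Q1=[] Q2=[P1]
t=31-32: P1@Q2 runs 1, rem=0, completes. Q0=[] Q1=[] Q2=[]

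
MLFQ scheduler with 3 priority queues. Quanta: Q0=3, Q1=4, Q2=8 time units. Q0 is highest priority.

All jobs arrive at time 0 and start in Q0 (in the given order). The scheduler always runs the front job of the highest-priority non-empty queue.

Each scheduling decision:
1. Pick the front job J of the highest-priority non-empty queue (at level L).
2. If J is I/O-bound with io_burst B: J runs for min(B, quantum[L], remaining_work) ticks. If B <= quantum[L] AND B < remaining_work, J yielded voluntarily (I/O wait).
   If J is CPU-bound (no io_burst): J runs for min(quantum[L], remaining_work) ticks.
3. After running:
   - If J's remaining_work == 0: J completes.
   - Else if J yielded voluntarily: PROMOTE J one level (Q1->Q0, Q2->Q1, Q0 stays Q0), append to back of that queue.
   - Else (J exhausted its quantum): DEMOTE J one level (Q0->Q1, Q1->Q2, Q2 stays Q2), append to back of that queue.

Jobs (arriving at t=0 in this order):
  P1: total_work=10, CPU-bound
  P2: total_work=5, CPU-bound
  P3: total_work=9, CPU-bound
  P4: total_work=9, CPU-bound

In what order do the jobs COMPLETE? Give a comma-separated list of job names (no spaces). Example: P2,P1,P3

Answer: P2,P1,P3,P4

Derivation:
t=0-3: P1@Q0 runs 3, rem=7, quantum used, demote→Q1. Q0=[P2,P3,P4] Q1=[P1] Q2=[]
t=3-6: P2@Q0 runs 3, rem=2, quantum used, demote→Q1. Q0=[P3,P4] Q1=[P1,P2] Q2=[]
t=6-9: P3@Q0 runs 3, rem=6, quantum used, demote→Q1. Q0=[P4] Q1=[P1,P2,P3] Q2=[]
t=9-12: P4@Q0 runs 3, rem=6, quantum used, demote→Q1. Q0=[] Q1=[P1,P2,P3,P4] Q2=[]
t=12-16: P1@Q1 runs 4, rem=3, quantum used, demote→Q2. Q0=[] Q1=[P2,P3,P4] Q2=[P1]
t=16-18: P2@Q1 runs 2, rem=0, completes. Q0=[] Q1=[P3,P4] Q2=[P1]
t=18-22: P3@Q1 runs 4, rem=2, quantum used, demote→Q2. Q0=[] Q1=[P4] Q2=[P1,P3]
t=22-26: P4@Q1 runs 4, rem=2, quantum used, demote→Q2. Q0=[] Q1=[] Q2=[P1,P3,P4]
t=26-29: P1@Q2 runs 3, rem=0, completes. Q0=[] Q1=[] Q2=[P3,P4]
t=29-31: P3@Q2 runs 2, rem=0, completes. Q0=[] Q1=[] Q2=[P4]
t=31-33: P4@Q2 runs 2, rem=0, completes. Q0=[] Q1=[] Q2=[]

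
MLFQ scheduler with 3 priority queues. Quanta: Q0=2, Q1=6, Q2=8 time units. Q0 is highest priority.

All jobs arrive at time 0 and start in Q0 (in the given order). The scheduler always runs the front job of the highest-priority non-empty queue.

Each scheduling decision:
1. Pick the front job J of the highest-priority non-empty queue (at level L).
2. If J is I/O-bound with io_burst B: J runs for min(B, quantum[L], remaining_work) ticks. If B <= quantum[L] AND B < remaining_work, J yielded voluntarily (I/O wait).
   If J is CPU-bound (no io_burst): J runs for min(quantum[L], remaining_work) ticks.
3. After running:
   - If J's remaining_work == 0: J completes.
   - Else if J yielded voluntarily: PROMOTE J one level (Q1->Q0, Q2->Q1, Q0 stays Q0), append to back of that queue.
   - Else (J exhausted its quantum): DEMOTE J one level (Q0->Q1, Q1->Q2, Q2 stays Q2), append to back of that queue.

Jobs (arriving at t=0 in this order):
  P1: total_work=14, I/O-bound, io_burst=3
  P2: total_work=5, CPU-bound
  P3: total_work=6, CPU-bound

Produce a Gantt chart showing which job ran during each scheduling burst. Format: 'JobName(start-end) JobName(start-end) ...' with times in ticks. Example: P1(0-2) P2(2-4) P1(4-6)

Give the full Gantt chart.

Answer: P1(0-2) P2(2-4) P3(4-6) P1(6-9) P1(9-11) P2(11-14) P3(14-18) P1(18-21) P1(21-23) P1(23-25)

Derivation:
t=0-2: P1@Q0 runs 2, rem=12, quantum used, demote→Q1. Q0=[P2,P3] Q1=[P1] Q2=[]
t=2-4: P2@Q0 runs 2, rem=3, quantum used, demote→Q1. Q0=[P3] Q1=[P1,P2] Q2=[]
t=4-6: P3@Q0 runs 2, rem=4, quantum used, demote→Q1. Q0=[] Q1=[P1,P2,P3] Q2=[]
t=6-9: P1@Q1 runs 3, rem=9, I/O yield, promote→Q0. Q0=[P1] Q1=[P2,P3] Q2=[]
t=9-11: P1@Q0 runs 2, rem=7, quantum used, demote→Q1. Q0=[] Q1=[P2,P3,P1] Q2=[]
t=11-14: P2@Q1 runs 3, rem=0, completes. Q0=[] Q1=[P3,P1] Q2=[]
t=14-18: P3@Q1 runs 4, rem=0, completes. Q0=[] Q1=[P1] Q2=[]
t=18-21: P1@Q1 runs 3, rem=4, I/O yield, promote→Q0. Q0=[P1] Q1=[] Q2=[]
t=21-23: P1@Q0 runs 2, rem=2, quantum used, demote→Q1. Q0=[] Q1=[P1] Q2=[]
t=23-25: P1@Q1 runs 2, rem=0, completes. Q0=[] Q1=[] Q2=[]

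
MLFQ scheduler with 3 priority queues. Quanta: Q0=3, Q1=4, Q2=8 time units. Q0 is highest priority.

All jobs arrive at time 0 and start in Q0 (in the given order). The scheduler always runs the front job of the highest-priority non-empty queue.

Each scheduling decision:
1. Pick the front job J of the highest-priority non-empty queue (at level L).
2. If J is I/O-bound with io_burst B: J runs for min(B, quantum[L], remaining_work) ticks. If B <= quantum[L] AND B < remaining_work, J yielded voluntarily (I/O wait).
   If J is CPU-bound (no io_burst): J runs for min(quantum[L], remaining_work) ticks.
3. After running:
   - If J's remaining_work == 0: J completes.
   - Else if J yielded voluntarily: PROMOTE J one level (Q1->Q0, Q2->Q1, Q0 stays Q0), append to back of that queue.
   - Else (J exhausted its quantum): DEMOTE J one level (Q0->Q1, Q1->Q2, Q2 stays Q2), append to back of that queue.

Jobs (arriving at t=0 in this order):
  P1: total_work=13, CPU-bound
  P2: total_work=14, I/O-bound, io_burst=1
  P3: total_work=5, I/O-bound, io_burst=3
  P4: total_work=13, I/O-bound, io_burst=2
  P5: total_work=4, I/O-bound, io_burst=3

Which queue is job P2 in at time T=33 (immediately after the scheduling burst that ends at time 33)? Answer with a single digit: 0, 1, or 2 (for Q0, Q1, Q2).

t=0-3: P1@Q0 runs 3, rem=10, quantum used, demote→Q1. Q0=[P2,P3,P4,P5] Q1=[P1] Q2=[]
t=3-4: P2@Q0 runs 1, rem=13, I/O yield, promote→Q0. Q0=[P3,P4,P5,P2] Q1=[P1] Q2=[]
t=4-7: P3@Q0 runs 3, rem=2, I/O yield, promote→Q0. Q0=[P4,P5,P2,P3] Q1=[P1] Q2=[]
t=7-9: P4@Q0 runs 2, rem=11, I/O yield, promote→Q0. Q0=[P5,P2,P3,P4] Q1=[P1] Q2=[]
t=9-12: P5@Q0 runs 3, rem=1, I/O yield, promote→Q0. Q0=[P2,P3,P4,P5] Q1=[P1] Q2=[]
t=12-13: P2@Q0 runs 1, rem=12, I/O yield, promote→Q0. Q0=[P3,P4,P5,P2] Q1=[P1] Q2=[]
t=13-15: P3@Q0 runs 2, rem=0, completes. Q0=[P4,P5,P2] Q1=[P1] Q2=[]
t=15-17: P4@Q0 runs 2, rem=9, I/O yield, promote→Q0. Q0=[P5,P2,P4] Q1=[P1] Q2=[]
t=17-18: P5@Q0 runs 1, rem=0, completes. Q0=[P2,P4] Q1=[P1] Q2=[]
t=18-19: P2@Q0 runs 1, rem=11, I/O yield, promote→Q0. Q0=[P4,P2] Q1=[P1] Q2=[]
t=19-21: P4@Q0 runs 2, rem=7, I/O yield, promote→Q0. Q0=[P2,P4] Q1=[P1] Q2=[]
t=21-22: P2@Q0 runs 1, rem=10, I/O yield, promote→Q0. Q0=[P4,P2] Q1=[P1] Q2=[]
t=22-24: P4@Q0 runs 2, rem=5, I/O yield, promote→Q0. Q0=[P2,P4] Q1=[P1] Q2=[]
t=24-25: P2@Q0 runs 1, rem=9, I/O yield, promote→Q0. Q0=[P4,P2] Q1=[P1] Q2=[]
t=25-27: P4@Q0 runs 2, rem=3, I/O yield, promote→Q0. Q0=[P2,P4] Q1=[P1] Q2=[]
t=27-28: P2@Q0 runs 1, rem=8, I/O yield, promote→Q0. Q0=[P4,P2] Q1=[P1] Q2=[]
t=28-30: P4@Q0 runs 2, rem=1, I/O yield, promote→Q0. Q0=[P2,P4] Q1=[P1] Q2=[]
t=30-31: P2@Q0 runs 1, rem=7, I/O yield, promote→Q0. Q0=[P4,P2] Q1=[P1] Q2=[]
t=31-32: P4@Q0 runs 1, rem=0, completes. Q0=[P2] Q1=[P1] Q2=[]
t=32-33: P2@Q0 runs 1, rem=6, I/O yield, promote→Q0. Q0=[P2] Q1=[P1] Q2=[]
t=33-34: P2@Q0 runs 1, rem=5, I/O yield, promote→Q0. Q0=[P2] Q1=[P1] Q2=[]
t=34-35: P2@Q0 runs 1, rem=4, I/O yield, promote→Q0. Q0=[P2] Q1=[P1] Q2=[]
t=35-36: P2@Q0 runs 1, rem=3, I/O yield, promote→Q0. Q0=[P2] Q1=[P1] Q2=[]
t=36-37: P2@Q0 runs 1, rem=2, I/O yield, promote→Q0. Q0=[P2] Q1=[P1] Q2=[]
t=37-38: P2@Q0 runs 1, rem=1, I/O yield, promote→Q0. Q0=[P2] Q1=[P1] Q2=[]
t=38-39: P2@Q0 runs 1, rem=0, completes. Q0=[] Q1=[P1] Q2=[]
t=39-43: P1@Q1 runs 4, rem=6, quantum used, demote→Q2. Q0=[] Q1=[] Q2=[P1]
t=43-49: P1@Q2 runs 6, rem=0, completes. Q0=[] Q1=[] Q2=[]

Answer: 0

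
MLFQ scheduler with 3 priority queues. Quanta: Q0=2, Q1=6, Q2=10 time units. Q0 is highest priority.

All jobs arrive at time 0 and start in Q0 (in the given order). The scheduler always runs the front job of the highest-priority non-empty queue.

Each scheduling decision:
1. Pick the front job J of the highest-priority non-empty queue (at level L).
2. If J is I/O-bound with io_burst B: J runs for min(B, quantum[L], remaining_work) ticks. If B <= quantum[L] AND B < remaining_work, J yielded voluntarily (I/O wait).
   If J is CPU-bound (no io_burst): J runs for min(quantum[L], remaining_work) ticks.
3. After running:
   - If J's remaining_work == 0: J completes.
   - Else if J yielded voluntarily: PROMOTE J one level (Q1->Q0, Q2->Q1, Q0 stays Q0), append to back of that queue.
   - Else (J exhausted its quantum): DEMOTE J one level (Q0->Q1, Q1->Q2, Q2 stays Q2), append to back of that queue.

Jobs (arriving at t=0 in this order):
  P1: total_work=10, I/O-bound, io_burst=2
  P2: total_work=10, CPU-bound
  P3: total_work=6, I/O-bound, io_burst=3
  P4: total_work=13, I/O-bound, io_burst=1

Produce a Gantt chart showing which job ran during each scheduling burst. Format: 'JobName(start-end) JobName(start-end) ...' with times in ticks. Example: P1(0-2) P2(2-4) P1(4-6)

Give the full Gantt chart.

t=0-2: P1@Q0 runs 2, rem=8, I/O yield, promote→Q0. Q0=[P2,P3,P4,P1] Q1=[] Q2=[]
t=2-4: P2@Q0 runs 2, rem=8, quantum used, demote→Q1. Q0=[P3,P4,P1] Q1=[P2] Q2=[]
t=4-6: P3@Q0 runs 2, rem=4, quantum used, demote→Q1. Q0=[P4,P1] Q1=[P2,P3] Q2=[]
t=6-7: P4@Q0 runs 1, rem=12, I/O yield, promote→Q0. Q0=[P1,P4] Q1=[P2,P3] Q2=[]
t=7-9: P1@Q0 runs 2, rem=6, I/O yield, promote→Q0. Q0=[P4,P1] Q1=[P2,P3] Q2=[]
t=9-10: P4@Q0 runs 1, rem=11, I/O yield, promote→Q0. Q0=[P1,P4] Q1=[P2,P3] Q2=[]
t=10-12: P1@Q0 runs 2, rem=4, I/O yield, promote→Q0. Q0=[P4,P1] Q1=[P2,P3] Q2=[]
t=12-13: P4@Q0 runs 1, rem=10, I/O yield, promote→Q0. Q0=[P1,P4] Q1=[P2,P3] Q2=[]
t=13-15: P1@Q0 runs 2, rem=2, I/O yield, promote→Q0. Q0=[P4,P1] Q1=[P2,P3] Q2=[]
t=15-16: P4@Q0 runs 1, rem=9, I/O yield, promote→Q0. Q0=[P1,P4] Q1=[P2,P3] Q2=[]
t=16-18: P1@Q0 runs 2, rem=0, completes. Q0=[P4] Q1=[P2,P3] Q2=[]
t=18-19: P4@Q0 runs 1, rem=8, I/O yield, promote→Q0. Q0=[P4] Q1=[P2,P3] Q2=[]
t=19-20: P4@Q0 runs 1, rem=7, I/O yield, promote→Q0. Q0=[P4] Q1=[P2,P3] Q2=[]
t=20-21: P4@Q0 runs 1, rem=6, I/O yield, promote→Q0. Q0=[P4] Q1=[P2,P3] Q2=[]
t=21-22: P4@Q0 runs 1, rem=5, I/O yield, promote→Q0. Q0=[P4] Q1=[P2,P3] Q2=[]
t=22-23: P4@Q0 runs 1, rem=4, I/O yield, promote→Q0. Q0=[P4] Q1=[P2,P3] Q2=[]
t=23-24: P4@Q0 runs 1, rem=3, I/O yield, promote→Q0. Q0=[P4] Q1=[P2,P3] Q2=[]
t=24-25: P4@Q0 runs 1, rem=2, I/O yield, promote→Q0. Q0=[P4] Q1=[P2,P3] Q2=[]
t=25-26: P4@Q0 runs 1, rem=1, I/O yield, promote→Q0. Q0=[P4] Q1=[P2,P3] Q2=[]
t=26-27: P4@Q0 runs 1, rem=0, completes. Q0=[] Q1=[P2,P3] Q2=[]
t=27-33: P2@Q1 runs 6, rem=2, quantum used, demote→Q2. Q0=[] Q1=[P3] Q2=[P2]
t=33-36: P3@Q1 runs 3, rem=1, I/O yield, promote→Q0. Q0=[P3] Q1=[] Q2=[P2]
t=36-37: P3@Q0 runs 1, rem=0, completes. Q0=[] Q1=[] Q2=[P2]
t=37-39: P2@Q2 runs 2, rem=0, completes. Q0=[] Q1=[] Q2=[]

Answer: P1(0-2) P2(2-4) P3(4-6) P4(6-7) P1(7-9) P4(9-10) P1(10-12) P4(12-13) P1(13-15) P4(15-16) P1(16-18) P4(18-19) P4(19-20) P4(20-21) P4(21-22) P4(22-23) P4(23-24) P4(24-25) P4(25-26) P4(26-27) P2(27-33) P3(33-36) P3(36-37) P2(37-39)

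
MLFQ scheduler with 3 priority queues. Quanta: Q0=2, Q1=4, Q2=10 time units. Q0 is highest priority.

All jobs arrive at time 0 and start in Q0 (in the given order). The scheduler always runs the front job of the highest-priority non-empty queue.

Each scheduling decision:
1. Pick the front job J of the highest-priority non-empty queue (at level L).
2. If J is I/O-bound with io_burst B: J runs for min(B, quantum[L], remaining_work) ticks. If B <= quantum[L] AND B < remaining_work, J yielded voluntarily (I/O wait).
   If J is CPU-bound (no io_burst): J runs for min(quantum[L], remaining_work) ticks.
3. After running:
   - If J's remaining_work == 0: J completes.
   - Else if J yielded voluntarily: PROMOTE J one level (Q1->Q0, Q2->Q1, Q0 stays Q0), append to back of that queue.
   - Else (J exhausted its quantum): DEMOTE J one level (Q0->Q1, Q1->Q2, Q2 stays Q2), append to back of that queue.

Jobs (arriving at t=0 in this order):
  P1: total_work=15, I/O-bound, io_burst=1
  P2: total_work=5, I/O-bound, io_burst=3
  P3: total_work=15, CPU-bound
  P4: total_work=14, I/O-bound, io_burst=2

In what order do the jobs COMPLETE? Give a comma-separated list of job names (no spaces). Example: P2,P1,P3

t=0-1: P1@Q0 runs 1, rem=14, I/O yield, promote→Q0. Q0=[P2,P3,P4,P1] Q1=[] Q2=[]
t=1-3: P2@Q0 runs 2, rem=3, quantum used, demote→Q1. Q0=[P3,P4,P1] Q1=[P2] Q2=[]
t=3-5: P3@Q0 runs 2, rem=13, quantum used, demote→Q1. Q0=[P4,P1] Q1=[P2,P3] Q2=[]
t=5-7: P4@Q0 runs 2, rem=12, I/O yield, promote→Q0. Q0=[P1,P4] Q1=[P2,P3] Q2=[]
t=7-8: P1@Q0 runs 1, rem=13, I/O yield, promote→Q0. Q0=[P4,P1] Q1=[P2,P3] Q2=[]
t=8-10: P4@Q0 runs 2, rem=10, I/O yield, promote→Q0. Q0=[P1,P4] Q1=[P2,P3] Q2=[]
t=10-11: P1@Q0 runs 1, rem=12, I/O yield, promote→Q0. Q0=[P4,P1] Q1=[P2,P3] Q2=[]
t=11-13: P4@Q0 runs 2, rem=8, I/O yield, promote→Q0. Q0=[P1,P4] Q1=[P2,P3] Q2=[]
t=13-14: P1@Q0 runs 1, rem=11, I/O yield, promote→Q0. Q0=[P4,P1] Q1=[P2,P3] Q2=[]
t=14-16: P4@Q0 runs 2, rem=6, I/O yield, promote→Q0. Q0=[P1,P4] Q1=[P2,P3] Q2=[]
t=16-17: P1@Q0 runs 1, rem=10, I/O yield, promote→Q0. Q0=[P4,P1] Q1=[P2,P3] Q2=[]
t=17-19: P4@Q0 runs 2, rem=4, I/O yield, promote→Q0. Q0=[P1,P4] Q1=[P2,P3] Q2=[]
t=19-20: P1@Q0 runs 1, rem=9, I/O yield, promote→Q0. Q0=[P4,P1] Q1=[P2,P3] Q2=[]
t=20-22: P4@Q0 runs 2, rem=2, I/O yield, promote→Q0. Q0=[P1,P4] Q1=[P2,P3] Q2=[]
t=22-23: P1@Q0 runs 1, rem=8, I/O yield, promote→Q0. Q0=[P4,P1] Q1=[P2,P3] Q2=[]
t=23-25: P4@Q0 runs 2, rem=0, completes. Q0=[P1] Q1=[P2,P3] Q2=[]
t=25-26: P1@Q0 runs 1, rem=7, I/O yield, promote→Q0. Q0=[P1] Q1=[P2,P3] Q2=[]
t=26-27: P1@Q0 runs 1, rem=6, I/O yield, promote→Q0. Q0=[P1] Q1=[P2,P3] Q2=[]
t=27-28: P1@Q0 runs 1, rem=5, I/O yield, promote→Q0. Q0=[P1] Q1=[P2,P3] Q2=[]
t=28-29: P1@Q0 runs 1, rem=4, I/O yield, promote→Q0. Q0=[P1] Q1=[P2,P3] Q2=[]
t=29-30: P1@Q0 runs 1, rem=3, I/O yield, promote→Q0. Q0=[P1] Q1=[P2,P3] Q2=[]
t=30-31: P1@Q0 runs 1, rem=2, I/O yield, promote→Q0. Q0=[P1] Q1=[P2,P3] Q2=[]
t=31-32: P1@Q0 runs 1, rem=1, I/O yield, promote→Q0. Q0=[P1] Q1=[P2,P3] Q2=[]
t=32-33: P1@Q0 runs 1, rem=0, completes. Q0=[] Q1=[P2,P3] Q2=[]
t=33-36: P2@Q1 runs 3, rem=0, completes. Q0=[] Q1=[P3] Q2=[]
t=36-40: P3@Q1 runs 4, rem=9, quantum used, demote→Q2. Q0=[] Q1=[] Q2=[P3]
t=40-49: P3@Q2 runs 9, rem=0, completes. Q0=[] Q1=[] Q2=[]

Answer: P4,P1,P2,P3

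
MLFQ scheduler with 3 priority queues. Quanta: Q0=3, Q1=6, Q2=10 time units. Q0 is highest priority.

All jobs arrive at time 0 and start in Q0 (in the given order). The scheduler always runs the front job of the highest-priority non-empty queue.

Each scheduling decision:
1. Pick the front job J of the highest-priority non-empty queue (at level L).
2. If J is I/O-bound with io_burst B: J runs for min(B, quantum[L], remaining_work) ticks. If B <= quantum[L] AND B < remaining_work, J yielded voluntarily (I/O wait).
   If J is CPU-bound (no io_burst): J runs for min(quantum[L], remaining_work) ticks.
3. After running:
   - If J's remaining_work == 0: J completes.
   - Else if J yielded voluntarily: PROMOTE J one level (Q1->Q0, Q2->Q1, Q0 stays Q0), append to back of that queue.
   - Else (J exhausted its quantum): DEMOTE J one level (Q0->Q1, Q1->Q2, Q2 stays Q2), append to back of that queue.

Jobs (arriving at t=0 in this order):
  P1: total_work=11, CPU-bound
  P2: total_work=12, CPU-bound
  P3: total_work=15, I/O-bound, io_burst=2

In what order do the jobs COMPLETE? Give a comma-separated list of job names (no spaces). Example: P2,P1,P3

t=0-3: P1@Q0 runs 3, rem=8, quantum used, demote→Q1. Q0=[P2,P3] Q1=[P1] Q2=[]
t=3-6: P2@Q0 runs 3, rem=9, quantum used, demote→Q1. Q0=[P3] Q1=[P1,P2] Q2=[]
t=6-8: P3@Q0 runs 2, rem=13, I/O yield, promote→Q0. Q0=[P3] Q1=[P1,P2] Q2=[]
t=8-10: P3@Q0 runs 2, rem=11, I/O yield, promote→Q0. Q0=[P3] Q1=[P1,P2] Q2=[]
t=10-12: P3@Q0 runs 2, rem=9, I/O yield, promote→Q0. Q0=[P3] Q1=[P1,P2] Q2=[]
t=12-14: P3@Q0 runs 2, rem=7, I/O yield, promote→Q0. Q0=[P3] Q1=[P1,P2] Q2=[]
t=14-16: P3@Q0 runs 2, rem=5, I/O yield, promote→Q0. Q0=[P3] Q1=[P1,P2] Q2=[]
t=16-18: P3@Q0 runs 2, rem=3, I/O yield, promote→Q0. Q0=[P3] Q1=[P1,P2] Q2=[]
t=18-20: P3@Q0 runs 2, rem=1, I/O yield, promote→Q0. Q0=[P3] Q1=[P1,P2] Q2=[]
t=20-21: P3@Q0 runs 1, rem=0, completes. Q0=[] Q1=[P1,P2] Q2=[]
t=21-27: P1@Q1 runs 6, rem=2, quantum used, demote→Q2. Q0=[] Q1=[P2] Q2=[P1]
t=27-33: P2@Q1 runs 6, rem=3, quantum used, demote→Q2. Q0=[] Q1=[] Q2=[P1,P2]
t=33-35: P1@Q2 runs 2, rem=0, completes. Q0=[] Q1=[] Q2=[P2]
t=35-38: P2@Q2 runs 3, rem=0, completes. Q0=[] Q1=[] Q2=[]

Answer: P3,P1,P2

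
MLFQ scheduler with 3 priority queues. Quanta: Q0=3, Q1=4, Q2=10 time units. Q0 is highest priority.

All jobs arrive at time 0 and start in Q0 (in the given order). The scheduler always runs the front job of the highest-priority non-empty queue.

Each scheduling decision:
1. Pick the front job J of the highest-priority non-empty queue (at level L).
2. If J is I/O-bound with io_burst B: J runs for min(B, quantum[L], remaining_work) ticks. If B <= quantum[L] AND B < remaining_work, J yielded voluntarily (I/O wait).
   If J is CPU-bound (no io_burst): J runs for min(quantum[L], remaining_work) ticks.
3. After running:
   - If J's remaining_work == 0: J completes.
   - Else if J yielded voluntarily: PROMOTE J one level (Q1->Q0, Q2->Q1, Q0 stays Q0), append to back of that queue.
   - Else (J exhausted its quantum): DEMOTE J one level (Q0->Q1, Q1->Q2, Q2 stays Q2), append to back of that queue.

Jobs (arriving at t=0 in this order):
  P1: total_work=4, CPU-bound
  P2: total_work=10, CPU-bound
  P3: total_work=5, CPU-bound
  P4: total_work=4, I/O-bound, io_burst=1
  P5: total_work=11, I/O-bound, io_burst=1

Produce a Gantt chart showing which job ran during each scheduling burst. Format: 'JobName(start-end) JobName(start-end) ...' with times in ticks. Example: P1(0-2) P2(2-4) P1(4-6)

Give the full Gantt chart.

Answer: P1(0-3) P2(3-6) P3(6-9) P4(9-10) P5(10-11) P4(11-12) P5(12-13) P4(13-14) P5(14-15) P4(15-16) P5(16-17) P5(17-18) P5(18-19) P5(19-20) P5(20-21) P5(21-22) P5(22-23) P5(23-24) P1(24-25) P2(25-29) P3(29-31) P2(31-34)

Derivation:
t=0-3: P1@Q0 runs 3, rem=1, quantum used, demote→Q1. Q0=[P2,P3,P4,P5] Q1=[P1] Q2=[]
t=3-6: P2@Q0 runs 3, rem=7, quantum used, demote→Q1. Q0=[P3,P4,P5] Q1=[P1,P2] Q2=[]
t=6-9: P3@Q0 runs 3, rem=2, quantum used, demote→Q1. Q0=[P4,P5] Q1=[P1,P2,P3] Q2=[]
t=9-10: P4@Q0 runs 1, rem=3, I/O yield, promote→Q0. Q0=[P5,P4] Q1=[P1,P2,P3] Q2=[]
t=10-11: P5@Q0 runs 1, rem=10, I/O yield, promote→Q0. Q0=[P4,P5] Q1=[P1,P2,P3] Q2=[]
t=11-12: P4@Q0 runs 1, rem=2, I/O yield, promote→Q0. Q0=[P5,P4] Q1=[P1,P2,P3] Q2=[]
t=12-13: P5@Q0 runs 1, rem=9, I/O yield, promote→Q0. Q0=[P4,P5] Q1=[P1,P2,P3] Q2=[]
t=13-14: P4@Q0 runs 1, rem=1, I/O yield, promote→Q0. Q0=[P5,P4] Q1=[P1,P2,P3] Q2=[]
t=14-15: P5@Q0 runs 1, rem=8, I/O yield, promote→Q0. Q0=[P4,P5] Q1=[P1,P2,P3] Q2=[]
t=15-16: P4@Q0 runs 1, rem=0, completes. Q0=[P5] Q1=[P1,P2,P3] Q2=[]
t=16-17: P5@Q0 runs 1, rem=7, I/O yield, promote→Q0. Q0=[P5] Q1=[P1,P2,P3] Q2=[]
t=17-18: P5@Q0 runs 1, rem=6, I/O yield, promote→Q0. Q0=[P5] Q1=[P1,P2,P3] Q2=[]
t=18-19: P5@Q0 runs 1, rem=5, I/O yield, promote→Q0. Q0=[P5] Q1=[P1,P2,P3] Q2=[]
t=19-20: P5@Q0 runs 1, rem=4, I/O yield, promote→Q0. Q0=[P5] Q1=[P1,P2,P3] Q2=[]
t=20-21: P5@Q0 runs 1, rem=3, I/O yield, promote→Q0. Q0=[P5] Q1=[P1,P2,P3] Q2=[]
t=21-22: P5@Q0 runs 1, rem=2, I/O yield, promote→Q0. Q0=[P5] Q1=[P1,P2,P3] Q2=[]
t=22-23: P5@Q0 runs 1, rem=1, I/O yield, promote→Q0. Q0=[P5] Q1=[P1,P2,P3] Q2=[]
t=23-24: P5@Q0 runs 1, rem=0, completes. Q0=[] Q1=[P1,P2,P3] Q2=[]
t=24-25: P1@Q1 runs 1, rem=0, completes. Q0=[] Q1=[P2,P3] Q2=[]
t=25-29: P2@Q1 runs 4, rem=3, quantum used, demote→Q2. Q0=[] Q1=[P3] Q2=[P2]
t=29-31: P3@Q1 runs 2, rem=0, completes. Q0=[] Q1=[] Q2=[P2]
t=31-34: P2@Q2 runs 3, rem=0, completes. Q0=[] Q1=[] Q2=[]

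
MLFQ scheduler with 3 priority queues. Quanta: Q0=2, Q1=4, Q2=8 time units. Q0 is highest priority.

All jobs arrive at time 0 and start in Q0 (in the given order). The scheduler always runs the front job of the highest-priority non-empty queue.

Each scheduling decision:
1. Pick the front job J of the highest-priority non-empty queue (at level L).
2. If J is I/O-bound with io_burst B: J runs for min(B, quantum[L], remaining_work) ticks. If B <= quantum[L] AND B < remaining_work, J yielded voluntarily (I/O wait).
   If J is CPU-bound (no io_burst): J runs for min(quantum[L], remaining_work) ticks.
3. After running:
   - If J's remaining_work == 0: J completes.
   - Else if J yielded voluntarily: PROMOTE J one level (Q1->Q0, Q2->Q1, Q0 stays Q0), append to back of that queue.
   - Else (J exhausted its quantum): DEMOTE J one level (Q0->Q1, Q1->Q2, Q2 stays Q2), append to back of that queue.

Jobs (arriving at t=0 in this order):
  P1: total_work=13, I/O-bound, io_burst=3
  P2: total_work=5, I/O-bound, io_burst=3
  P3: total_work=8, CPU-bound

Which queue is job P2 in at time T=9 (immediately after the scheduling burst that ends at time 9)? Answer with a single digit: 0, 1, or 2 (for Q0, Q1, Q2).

t=0-2: P1@Q0 runs 2, rem=11, quantum used, demote→Q1. Q0=[P2,P3] Q1=[P1] Q2=[]
t=2-4: P2@Q0 runs 2, rem=3, quantum used, demote→Q1. Q0=[P3] Q1=[P1,P2] Q2=[]
t=4-6: P3@Q0 runs 2, rem=6, quantum used, demote→Q1. Q0=[] Q1=[P1,P2,P3] Q2=[]
t=6-9: P1@Q1 runs 3, rem=8, I/O yield, promote→Q0. Q0=[P1] Q1=[P2,P3] Q2=[]
t=9-11: P1@Q0 runs 2, rem=6, quantum used, demote→Q1. Q0=[] Q1=[P2,P3,P1] Q2=[]
t=11-14: P2@Q1 runs 3, rem=0, completes. Q0=[] Q1=[P3,P1] Q2=[]
t=14-18: P3@Q1 runs 4, rem=2, quantum used, demote→Q2. Q0=[] Q1=[P1] Q2=[P3]
t=18-21: P1@Q1 runs 3, rem=3, I/O yield, promote→Q0. Q0=[P1] Q1=[] Q2=[P3]
t=21-23: P1@Q0 runs 2, rem=1, quantum used, demote→Q1. Q0=[] Q1=[P1] Q2=[P3]
t=23-24: P1@Q1 runs 1, rem=0, completes. Q0=[] Q1=[] Q2=[P3]
t=24-26: P3@Q2 runs 2, rem=0, completes. Q0=[] Q1=[] Q2=[]

Answer: 1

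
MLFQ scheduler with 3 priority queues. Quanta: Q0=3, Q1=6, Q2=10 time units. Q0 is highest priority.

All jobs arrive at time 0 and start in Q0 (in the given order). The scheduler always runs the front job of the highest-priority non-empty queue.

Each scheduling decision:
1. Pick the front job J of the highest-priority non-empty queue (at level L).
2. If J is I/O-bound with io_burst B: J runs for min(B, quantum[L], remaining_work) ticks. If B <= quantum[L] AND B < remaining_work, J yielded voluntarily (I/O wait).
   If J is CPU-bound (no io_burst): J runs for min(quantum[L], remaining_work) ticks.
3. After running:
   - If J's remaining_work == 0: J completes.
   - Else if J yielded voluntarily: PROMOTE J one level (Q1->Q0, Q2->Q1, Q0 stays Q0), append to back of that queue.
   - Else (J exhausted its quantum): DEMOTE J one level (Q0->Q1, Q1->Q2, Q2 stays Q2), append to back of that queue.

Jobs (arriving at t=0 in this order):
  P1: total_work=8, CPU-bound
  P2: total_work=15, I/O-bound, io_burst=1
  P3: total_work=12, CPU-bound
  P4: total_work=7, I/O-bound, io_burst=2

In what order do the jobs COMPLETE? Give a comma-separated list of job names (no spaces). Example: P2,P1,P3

t=0-3: P1@Q0 runs 3, rem=5, quantum used, demote→Q1. Q0=[P2,P3,P4] Q1=[P1] Q2=[]
t=3-4: P2@Q0 runs 1, rem=14, I/O yield, promote→Q0. Q0=[P3,P4,P2] Q1=[P1] Q2=[]
t=4-7: P3@Q0 runs 3, rem=9, quantum used, demote→Q1. Q0=[P4,P2] Q1=[P1,P3] Q2=[]
t=7-9: P4@Q0 runs 2, rem=5, I/O yield, promote→Q0. Q0=[P2,P4] Q1=[P1,P3] Q2=[]
t=9-10: P2@Q0 runs 1, rem=13, I/O yield, promote→Q0. Q0=[P4,P2] Q1=[P1,P3] Q2=[]
t=10-12: P4@Q0 runs 2, rem=3, I/O yield, promote→Q0. Q0=[P2,P4] Q1=[P1,P3] Q2=[]
t=12-13: P2@Q0 runs 1, rem=12, I/O yield, promote→Q0. Q0=[P4,P2] Q1=[P1,P3] Q2=[]
t=13-15: P4@Q0 runs 2, rem=1, I/O yield, promote→Q0. Q0=[P2,P4] Q1=[P1,P3] Q2=[]
t=15-16: P2@Q0 runs 1, rem=11, I/O yield, promote→Q0. Q0=[P4,P2] Q1=[P1,P3] Q2=[]
t=16-17: P4@Q0 runs 1, rem=0, completes. Q0=[P2] Q1=[P1,P3] Q2=[]
t=17-18: P2@Q0 runs 1, rem=10, I/O yield, promote→Q0. Q0=[P2] Q1=[P1,P3] Q2=[]
t=18-19: P2@Q0 runs 1, rem=9, I/O yield, promote→Q0. Q0=[P2] Q1=[P1,P3] Q2=[]
t=19-20: P2@Q0 runs 1, rem=8, I/O yield, promote→Q0. Q0=[P2] Q1=[P1,P3] Q2=[]
t=20-21: P2@Q0 runs 1, rem=7, I/O yield, promote→Q0. Q0=[P2] Q1=[P1,P3] Q2=[]
t=21-22: P2@Q0 runs 1, rem=6, I/O yield, promote→Q0. Q0=[P2] Q1=[P1,P3] Q2=[]
t=22-23: P2@Q0 runs 1, rem=5, I/O yield, promote→Q0. Q0=[P2] Q1=[P1,P3] Q2=[]
t=23-24: P2@Q0 runs 1, rem=4, I/O yield, promote→Q0. Q0=[P2] Q1=[P1,P3] Q2=[]
t=24-25: P2@Q0 runs 1, rem=3, I/O yield, promote→Q0. Q0=[P2] Q1=[P1,P3] Q2=[]
t=25-26: P2@Q0 runs 1, rem=2, I/O yield, promote→Q0. Q0=[P2] Q1=[P1,P3] Q2=[]
t=26-27: P2@Q0 runs 1, rem=1, I/O yield, promote→Q0. Q0=[P2] Q1=[P1,P3] Q2=[]
t=27-28: P2@Q0 runs 1, rem=0, completes. Q0=[] Q1=[P1,P3] Q2=[]
t=28-33: P1@Q1 runs 5, rem=0, completes. Q0=[] Q1=[P3] Q2=[]
t=33-39: P3@Q1 runs 6, rem=3, quantum used, demote→Q2. Q0=[] Q1=[] Q2=[P3]
t=39-42: P3@Q2 runs 3, rem=0, completes. Q0=[] Q1=[] Q2=[]

Answer: P4,P2,P1,P3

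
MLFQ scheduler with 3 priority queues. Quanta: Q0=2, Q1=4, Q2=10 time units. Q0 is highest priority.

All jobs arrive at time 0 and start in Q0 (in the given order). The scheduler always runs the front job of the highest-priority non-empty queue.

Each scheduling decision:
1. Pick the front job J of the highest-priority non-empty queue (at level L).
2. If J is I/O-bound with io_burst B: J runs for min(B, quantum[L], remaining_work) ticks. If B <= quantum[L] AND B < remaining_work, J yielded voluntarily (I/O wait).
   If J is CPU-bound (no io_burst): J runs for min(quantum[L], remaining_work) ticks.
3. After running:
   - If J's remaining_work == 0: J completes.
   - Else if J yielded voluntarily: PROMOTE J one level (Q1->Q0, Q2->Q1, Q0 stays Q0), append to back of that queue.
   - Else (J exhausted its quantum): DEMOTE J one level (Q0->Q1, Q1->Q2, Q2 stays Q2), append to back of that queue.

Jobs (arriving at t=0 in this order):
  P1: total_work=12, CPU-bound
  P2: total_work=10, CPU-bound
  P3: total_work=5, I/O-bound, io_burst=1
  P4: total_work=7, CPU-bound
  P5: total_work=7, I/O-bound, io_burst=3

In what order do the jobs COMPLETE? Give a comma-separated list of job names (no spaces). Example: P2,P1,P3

t=0-2: P1@Q0 runs 2, rem=10, quantum used, demote→Q1. Q0=[P2,P3,P4,P5] Q1=[P1] Q2=[]
t=2-4: P2@Q0 runs 2, rem=8, quantum used, demote→Q1. Q0=[P3,P4,P5] Q1=[P1,P2] Q2=[]
t=4-5: P3@Q0 runs 1, rem=4, I/O yield, promote→Q0. Q0=[P4,P5,P3] Q1=[P1,P2] Q2=[]
t=5-7: P4@Q0 runs 2, rem=5, quantum used, demote→Q1. Q0=[P5,P3] Q1=[P1,P2,P4] Q2=[]
t=7-9: P5@Q0 runs 2, rem=5, quantum used, demote→Q1. Q0=[P3] Q1=[P1,P2,P4,P5] Q2=[]
t=9-10: P3@Q0 runs 1, rem=3, I/O yield, promote→Q0. Q0=[P3] Q1=[P1,P2,P4,P5] Q2=[]
t=10-11: P3@Q0 runs 1, rem=2, I/O yield, promote→Q0. Q0=[P3] Q1=[P1,P2,P4,P5] Q2=[]
t=11-12: P3@Q0 runs 1, rem=1, I/O yield, promote→Q0. Q0=[P3] Q1=[P1,P2,P4,P5] Q2=[]
t=12-13: P3@Q0 runs 1, rem=0, completes. Q0=[] Q1=[P1,P2,P4,P5] Q2=[]
t=13-17: P1@Q1 runs 4, rem=6, quantum used, demote→Q2. Q0=[] Q1=[P2,P4,P5] Q2=[P1]
t=17-21: P2@Q1 runs 4, rem=4, quantum used, demote→Q2. Q0=[] Q1=[P4,P5] Q2=[P1,P2]
t=21-25: P4@Q1 runs 4, rem=1, quantum used, demote→Q2. Q0=[] Q1=[P5] Q2=[P1,P2,P4]
t=25-28: P5@Q1 runs 3, rem=2, I/O yield, promote→Q0. Q0=[P5] Q1=[] Q2=[P1,P2,P4]
t=28-30: P5@Q0 runs 2, rem=0, completes. Q0=[] Q1=[] Q2=[P1,P2,P4]
t=30-36: P1@Q2 runs 6, rem=0, completes. Q0=[] Q1=[] Q2=[P2,P4]
t=36-40: P2@Q2 runs 4, rem=0, completes. Q0=[] Q1=[] Q2=[P4]
t=40-41: P4@Q2 runs 1, rem=0, completes. Q0=[] Q1=[] Q2=[]

Answer: P3,P5,P1,P2,P4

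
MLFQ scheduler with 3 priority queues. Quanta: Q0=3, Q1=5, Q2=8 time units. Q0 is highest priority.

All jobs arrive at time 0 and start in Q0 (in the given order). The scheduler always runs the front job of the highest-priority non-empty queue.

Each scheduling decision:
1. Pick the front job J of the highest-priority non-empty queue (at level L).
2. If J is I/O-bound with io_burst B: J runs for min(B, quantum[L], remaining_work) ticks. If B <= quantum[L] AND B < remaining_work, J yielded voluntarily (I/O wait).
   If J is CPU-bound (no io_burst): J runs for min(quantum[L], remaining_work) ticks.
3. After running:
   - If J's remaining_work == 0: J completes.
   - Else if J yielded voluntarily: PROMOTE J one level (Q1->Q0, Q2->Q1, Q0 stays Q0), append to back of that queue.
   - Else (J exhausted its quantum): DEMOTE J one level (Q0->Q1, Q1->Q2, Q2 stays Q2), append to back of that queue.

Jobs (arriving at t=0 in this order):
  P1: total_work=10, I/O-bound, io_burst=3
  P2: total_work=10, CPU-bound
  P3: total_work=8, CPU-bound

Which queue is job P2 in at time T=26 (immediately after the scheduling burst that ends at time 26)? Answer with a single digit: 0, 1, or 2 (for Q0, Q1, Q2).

Answer: 2

Derivation:
t=0-3: P1@Q0 runs 3, rem=7, I/O yield, promote→Q0. Q0=[P2,P3,P1] Q1=[] Q2=[]
t=3-6: P2@Q0 runs 3, rem=7, quantum used, demote→Q1. Q0=[P3,P1] Q1=[P2] Q2=[]
t=6-9: P3@Q0 runs 3, rem=5, quantum used, demote→Q1. Q0=[P1] Q1=[P2,P3] Q2=[]
t=9-12: P1@Q0 runs 3, rem=4, I/O yield, promote→Q0. Q0=[P1] Q1=[P2,P3] Q2=[]
t=12-15: P1@Q0 runs 3, rem=1, I/O yield, promote→Q0. Q0=[P1] Q1=[P2,P3] Q2=[]
t=15-16: P1@Q0 runs 1, rem=0, completes. Q0=[] Q1=[P2,P3] Q2=[]
t=16-21: P2@Q1 runs 5, rem=2, quantum used, demote→Q2. Q0=[] Q1=[P3] Q2=[P2]
t=21-26: P3@Q1 runs 5, rem=0, completes. Q0=[] Q1=[] Q2=[P2]
t=26-28: P2@Q2 runs 2, rem=0, completes. Q0=[] Q1=[] Q2=[]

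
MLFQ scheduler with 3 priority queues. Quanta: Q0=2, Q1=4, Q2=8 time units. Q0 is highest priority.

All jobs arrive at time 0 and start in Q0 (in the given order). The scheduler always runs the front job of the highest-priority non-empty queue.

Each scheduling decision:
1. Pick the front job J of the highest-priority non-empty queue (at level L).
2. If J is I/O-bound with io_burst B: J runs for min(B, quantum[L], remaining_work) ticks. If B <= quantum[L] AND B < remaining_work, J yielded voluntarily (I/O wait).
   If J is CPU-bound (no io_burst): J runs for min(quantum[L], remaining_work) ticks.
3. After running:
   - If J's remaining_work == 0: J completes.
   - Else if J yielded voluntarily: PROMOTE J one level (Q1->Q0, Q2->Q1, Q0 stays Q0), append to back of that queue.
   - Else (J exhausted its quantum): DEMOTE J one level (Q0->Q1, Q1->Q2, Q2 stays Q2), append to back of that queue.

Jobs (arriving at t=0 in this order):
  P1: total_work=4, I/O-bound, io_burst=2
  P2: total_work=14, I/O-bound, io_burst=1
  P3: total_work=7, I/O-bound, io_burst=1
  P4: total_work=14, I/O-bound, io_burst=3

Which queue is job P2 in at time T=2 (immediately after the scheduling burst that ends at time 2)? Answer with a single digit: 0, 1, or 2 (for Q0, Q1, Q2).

t=0-2: P1@Q0 runs 2, rem=2, I/O yield, promote→Q0. Q0=[P2,P3,P4,P1] Q1=[] Q2=[]
t=2-3: P2@Q0 runs 1, rem=13, I/O yield, promote→Q0. Q0=[P3,P4,P1,P2] Q1=[] Q2=[]
t=3-4: P3@Q0 runs 1, rem=6, I/O yield, promote→Q0. Q0=[P4,P1,P2,P3] Q1=[] Q2=[]
t=4-6: P4@Q0 runs 2, rem=12, quantum used, demote→Q1. Q0=[P1,P2,P3] Q1=[P4] Q2=[]
t=6-8: P1@Q0 runs 2, rem=0, completes. Q0=[P2,P3] Q1=[P4] Q2=[]
t=8-9: P2@Q0 runs 1, rem=12, I/O yield, promote→Q0. Q0=[P3,P2] Q1=[P4] Q2=[]
t=9-10: P3@Q0 runs 1, rem=5, I/O yield, promote→Q0. Q0=[P2,P3] Q1=[P4] Q2=[]
t=10-11: P2@Q0 runs 1, rem=11, I/O yield, promote→Q0. Q0=[P3,P2] Q1=[P4] Q2=[]
t=11-12: P3@Q0 runs 1, rem=4, I/O yield, promote→Q0. Q0=[P2,P3] Q1=[P4] Q2=[]
t=12-13: P2@Q0 runs 1, rem=10, I/O yield, promote→Q0. Q0=[P3,P2] Q1=[P4] Q2=[]
t=13-14: P3@Q0 runs 1, rem=3, I/O yield, promote→Q0. Q0=[P2,P3] Q1=[P4] Q2=[]
t=14-15: P2@Q0 runs 1, rem=9, I/O yield, promote→Q0. Q0=[P3,P2] Q1=[P4] Q2=[]
t=15-16: P3@Q0 runs 1, rem=2, I/O yield, promote→Q0. Q0=[P2,P3] Q1=[P4] Q2=[]
t=16-17: P2@Q0 runs 1, rem=8, I/O yield, promote→Q0. Q0=[P3,P2] Q1=[P4] Q2=[]
t=17-18: P3@Q0 runs 1, rem=1, I/O yield, promote→Q0. Q0=[P2,P3] Q1=[P4] Q2=[]
t=18-19: P2@Q0 runs 1, rem=7, I/O yield, promote→Q0. Q0=[P3,P2] Q1=[P4] Q2=[]
t=19-20: P3@Q0 runs 1, rem=0, completes. Q0=[P2] Q1=[P4] Q2=[]
t=20-21: P2@Q0 runs 1, rem=6, I/O yield, promote→Q0. Q0=[P2] Q1=[P4] Q2=[]
t=21-22: P2@Q0 runs 1, rem=5, I/O yield, promote→Q0. Q0=[P2] Q1=[P4] Q2=[]
t=22-23: P2@Q0 runs 1, rem=4, I/O yield, promote→Q0. Q0=[P2] Q1=[P4] Q2=[]
t=23-24: P2@Q0 runs 1, rem=3, I/O yield, promote→Q0. Q0=[P2] Q1=[P4] Q2=[]
t=24-25: P2@Q0 runs 1, rem=2, I/O yield, promote→Q0. Q0=[P2] Q1=[P4] Q2=[]
t=25-26: P2@Q0 runs 1, rem=1, I/O yield, promote→Q0. Q0=[P2] Q1=[P4] Q2=[]
t=26-27: P2@Q0 runs 1, rem=0, completes. Q0=[] Q1=[P4] Q2=[]
t=27-30: P4@Q1 runs 3, rem=9, I/O yield, promote→Q0. Q0=[P4] Q1=[] Q2=[]
t=30-32: P4@Q0 runs 2, rem=7, quantum used, demote→Q1. Q0=[] Q1=[P4] Q2=[]
t=32-35: P4@Q1 runs 3, rem=4, I/O yield, promote→Q0. Q0=[P4] Q1=[] Q2=[]
t=35-37: P4@Q0 runs 2, rem=2, quantum used, demote→Q1. Q0=[] Q1=[P4] Q2=[]
t=37-39: P4@Q1 runs 2, rem=0, completes. Q0=[] Q1=[] Q2=[]

Answer: 0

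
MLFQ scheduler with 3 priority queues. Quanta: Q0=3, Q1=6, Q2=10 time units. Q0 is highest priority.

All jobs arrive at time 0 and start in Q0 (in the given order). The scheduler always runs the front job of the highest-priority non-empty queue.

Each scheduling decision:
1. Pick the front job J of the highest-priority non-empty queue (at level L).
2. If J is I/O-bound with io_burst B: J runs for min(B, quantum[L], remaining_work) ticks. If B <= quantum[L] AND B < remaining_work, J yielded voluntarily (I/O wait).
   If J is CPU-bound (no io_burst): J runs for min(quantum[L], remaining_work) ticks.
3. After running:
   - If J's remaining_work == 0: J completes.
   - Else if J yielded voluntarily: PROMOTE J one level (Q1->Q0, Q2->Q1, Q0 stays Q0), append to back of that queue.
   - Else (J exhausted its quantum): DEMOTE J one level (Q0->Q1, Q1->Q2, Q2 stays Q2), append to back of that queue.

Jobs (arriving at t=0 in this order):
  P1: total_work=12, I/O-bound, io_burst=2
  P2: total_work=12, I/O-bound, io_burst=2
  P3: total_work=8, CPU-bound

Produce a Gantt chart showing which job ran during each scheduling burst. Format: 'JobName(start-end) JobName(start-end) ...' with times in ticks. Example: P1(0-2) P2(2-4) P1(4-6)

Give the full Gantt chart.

t=0-2: P1@Q0 runs 2, rem=10, I/O yield, promote→Q0. Q0=[P2,P3,P1] Q1=[] Q2=[]
t=2-4: P2@Q0 runs 2, rem=10, I/O yield, promote→Q0. Q0=[P3,P1,P2] Q1=[] Q2=[]
t=4-7: P3@Q0 runs 3, rem=5, quantum used, demote→Q1. Q0=[P1,P2] Q1=[P3] Q2=[]
t=7-9: P1@Q0 runs 2, rem=8, I/O yield, promote→Q0. Q0=[P2,P1] Q1=[P3] Q2=[]
t=9-11: P2@Q0 runs 2, rem=8, I/O yield, promote→Q0. Q0=[P1,P2] Q1=[P3] Q2=[]
t=11-13: P1@Q0 runs 2, rem=6, I/O yield, promote→Q0. Q0=[P2,P1] Q1=[P3] Q2=[]
t=13-15: P2@Q0 runs 2, rem=6, I/O yield, promote→Q0. Q0=[P1,P2] Q1=[P3] Q2=[]
t=15-17: P1@Q0 runs 2, rem=4, I/O yield, promote→Q0. Q0=[P2,P1] Q1=[P3] Q2=[]
t=17-19: P2@Q0 runs 2, rem=4, I/O yield, promote→Q0. Q0=[P1,P2] Q1=[P3] Q2=[]
t=19-21: P1@Q0 runs 2, rem=2, I/O yield, promote→Q0. Q0=[P2,P1] Q1=[P3] Q2=[]
t=21-23: P2@Q0 runs 2, rem=2, I/O yield, promote→Q0. Q0=[P1,P2] Q1=[P3] Q2=[]
t=23-25: P1@Q0 runs 2, rem=0, completes. Q0=[P2] Q1=[P3] Q2=[]
t=25-27: P2@Q0 runs 2, rem=0, completes. Q0=[] Q1=[P3] Q2=[]
t=27-32: P3@Q1 runs 5, rem=0, completes. Q0=[] Q1=[] Q2=[]

Answer: P1(0-2) P2(2-4) P3(4-7) P1(7-9) P2(9-11) P1(11-13) P2(13-15) P1(15-17) P2(17-19) P1(19-21) P2(21-23) P1(23-25) P2(25-27) P3(27-32)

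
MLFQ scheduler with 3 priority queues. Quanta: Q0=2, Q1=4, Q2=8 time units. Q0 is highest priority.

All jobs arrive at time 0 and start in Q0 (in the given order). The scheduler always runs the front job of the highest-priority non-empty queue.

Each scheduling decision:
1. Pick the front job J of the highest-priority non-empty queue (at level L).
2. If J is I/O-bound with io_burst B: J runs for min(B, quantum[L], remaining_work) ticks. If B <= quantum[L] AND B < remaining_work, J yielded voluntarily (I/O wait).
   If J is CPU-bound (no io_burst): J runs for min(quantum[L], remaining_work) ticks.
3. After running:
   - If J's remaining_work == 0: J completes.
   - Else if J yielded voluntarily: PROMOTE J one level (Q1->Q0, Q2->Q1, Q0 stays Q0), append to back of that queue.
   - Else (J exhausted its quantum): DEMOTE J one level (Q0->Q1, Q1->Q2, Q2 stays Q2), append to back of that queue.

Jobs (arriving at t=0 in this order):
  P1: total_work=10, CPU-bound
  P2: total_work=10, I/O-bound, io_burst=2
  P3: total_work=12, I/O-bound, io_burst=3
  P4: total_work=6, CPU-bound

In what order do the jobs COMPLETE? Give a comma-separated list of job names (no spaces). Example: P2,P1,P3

Answer: P2,P4,P3,P1

Derivation:
t=0-2: P1@Q0 runs 2, rem=8, quantum used, demote→Q1. Q0=[P2,P3,P4] Q1=[P1] Q2=[]
t=2-4: P2@Q0 runs 2, rem=8, I/O yield, promote→Q0. Q0=[P3,P4,P2] Q1=[P1] Q2=[]
t=4-6: P3@Q0 runs 2, rem=10, quantum used, demote→Q1. Q0=[P4,P2] Q1=[P1,P3] Q2=[]
t=6-8: P4@Q0 runs 2, rem=4, quantum used, demote→Q1. Q0=[P2] Q1=[P1,P3,P4] Q2=[]
t=8-10: P2@Q0 runs 2, rem=6, I/O yield, promote→Q0. Q0=[P2] Q1=[P1,P3,P4] Q2=[]
t=10-12: P2@Q0 runs 2, rem=4, I/O yield, promote→Q0. Q0=[P2] Q1=[P1,P3,P4] Q2=[]
t=12-14: P2@Q0 runs 2, rem=2, I/O yield, promote→Q0. Q0=[P2] Q1=[P1,P3,P4] Q2=[]
t=14-16: P2@Q0 runs 2, rem=0, completes. Q0=[] Q1=[P1,P3,P4] Q2=[]
t=16-20: P1@Q1 runs 4, rem=4, quantum used, demote→Q2. Q0=[] Q1=[P3,P4] Q2=[P1]
t=20-23: P3@Q1 runs 3, rem=7, I/O yield, promote→Q0. Q0=[P3] Q1=[P4] Q2=[P1]
t=23-25: P3@Q0 runs 2, rem=5, quantum used, demote→Q1. Q0=[] Q1=[P4,P3] Q2=[P1]
t=25-29: P4@Q1 runs 4, rem=0, completes. Q0=[] Q1=[P3] Q2=[P1]
t=29-32: P3@Q1 runs 3, rem=2, I/O yield, promote→Q0. Q0=[P3] Q1=[] Q2=[P1]
t=32-34: P3@Q0 runs 2, rem=0, completes. Q0=[] Q1=[] Q2=[P1]
t=34-38: P1@Q2 runs 4, rem=0, completes. Q0=[] Q1=[] Q2=[]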